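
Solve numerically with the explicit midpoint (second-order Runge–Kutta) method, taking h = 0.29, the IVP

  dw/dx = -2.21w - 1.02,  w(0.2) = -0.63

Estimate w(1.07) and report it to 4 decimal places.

-0.4918

Midpoint: k1 = f(x_n, w_n); k2 = f(x_n + h/2, w_n + (h/2)·k1); w_{n+1} = w_n + h·k2.
x=0.200000, w=-0.630000:
  k1 = f(0.200000, -0.630000) = 0.372300
  k2 = f(0.345000, -0.576017) = 0.252996
  w ← -0.630000 + 0.29·0.252996 = -0.556631
x=0.490000, w=-0.556631:
  k1 = f(0.490000, -0.556631) = 0.210155
  k2 = f(0.635000, -0.526159) = 0.142811
  w ← -0.556631 + 0.29·0.142811 = -0.515216
x=0.780000, w=-0.515216:
  k1 = f(0.780000, -0.515216) = 0.118627
  k2 = f(0.925000, -0.498015) = 0.080613
  w ← -0.515216 + 0.29·0.080613 = -0.491838
w(1.07) ≈ -0.4918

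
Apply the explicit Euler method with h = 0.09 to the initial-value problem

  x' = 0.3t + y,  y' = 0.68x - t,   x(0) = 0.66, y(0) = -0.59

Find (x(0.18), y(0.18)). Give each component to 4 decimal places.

0.5599, -0.5206

Euler on (x,y): x_{n+1} = x_n + h·x', y_{n+1} = y_n + h·y'.
0.000000: (0.660000, -0.590000); f=(-0.590000, 0.448800) → (0.606900, -0.549608)
0.090000: (0.606900, -0.549608); f=(-0.522608, 0.322692) → (0.559865, -0.520566)
(x(0.18), y(0.18)) ≈ (0.5599, -0.5206)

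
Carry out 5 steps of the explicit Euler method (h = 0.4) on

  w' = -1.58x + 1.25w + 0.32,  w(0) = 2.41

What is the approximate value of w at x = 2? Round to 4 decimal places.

15.8493

Euler: w_{n+1} = w_n + h·f(x_n, w_n).
x=0.000000, w=2.410000: f=3.332500 → w ← 2.410000 + 0.4·3.332500 = 3.743000
x=0.400000, w=3.743000: f=4.366750 → w ← 3.743000 + 0.4·4.366750 = 5.489700
x=0.800000, w=5.489700: f=5.918125 → w ← 5.489700 + 0.4·5.918125 = 7.856950
x=1.200000, w=7.856950: f=8.245188 → w ← 7.856950 + 0.4·8.245188 = 11.155025
x=1.600000, w=11.155025: f=11.735781 → w ← 11.155025 + 0.4·11.735781 = 15.849338
w(2) ≈ 15.8493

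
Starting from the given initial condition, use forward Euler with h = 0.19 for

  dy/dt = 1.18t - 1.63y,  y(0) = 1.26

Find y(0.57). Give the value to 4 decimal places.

0.5291

Euler: y_{n+1} = y_n + h·f(t_n, y_n).
t=0.000000, y=1.260000: f=-2.053800 → y ← 1.260000 + 0.19·(-2.053800) = 0.869778
t=0.190000, y=0.869778: f=-1.193538 → y ← 0.869778 + 0.19·(-1.193538) = 0.643006
t=0.380000, y=0.643006: f=-0.599699 → y ← 0.643006 + 0.19·(-0.599699) = 0.529063
y(0.57) ≈ 0.5291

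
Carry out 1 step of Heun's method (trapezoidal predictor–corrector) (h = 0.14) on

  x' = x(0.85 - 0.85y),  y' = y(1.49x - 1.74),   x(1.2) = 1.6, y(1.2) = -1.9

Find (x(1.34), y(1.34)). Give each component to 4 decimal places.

Heun on (x,y): k1 = f(t_n, state_n); k2 = f(t_n + h, state_n + h·k1); state_{n+1} = state_n + (h/2)·(k1 + k2).
1.200000: (1.600000, -1.900000)
  k1 = (3.944000, -1.223600)
  predictor → (2.152160, -2.071304)
  k2 = (5.618447, -3.038020)
  → (2.269371, -2.198313)
(x(1.34), y(1.34)) ≈ (2.2694, -2.1983)

2.2694, -2.1983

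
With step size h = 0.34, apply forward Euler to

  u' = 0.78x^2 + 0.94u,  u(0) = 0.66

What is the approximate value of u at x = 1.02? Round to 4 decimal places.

1.6797

Euler: u_{n+1} = u_n + h·f(x_n, u_n).
x=0.000000, u=0.660000: f=0.620400 → u ← 0.660000 + 0.34·0.620400 = 0.870936
x=0.340000, u=0.870936: f=0.908848 → u ← 0.870936 + 0.34·0.908848 = 1.179944
x=0.680000, u=1.179944: f=1.469820 → u ← 1.179944 + 0.34·1.469820 = 1.679683
u(1.02) ≈ 1.6797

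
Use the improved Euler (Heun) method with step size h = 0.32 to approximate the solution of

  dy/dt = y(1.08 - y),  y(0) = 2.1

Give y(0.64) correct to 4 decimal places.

Heun: k1 = f(t_n, y_n); k2 = f(t_n + h, y_n + h·k1); y_{n+1} = y_n + (h/2)·(k1 + k2).
t=0.000000, y=2.100000:
  k1 = f(0.000000, 2.100000) = -2.142000
  k2 = f(0.320000, 1.414560) = -0.473255
  y ← 2.100000 + (0.32/2)·(-2.142000 + (-0.473255)) = 1.681559
t=0.320000, y=1.681559:
  k1 = f(0.320000, 1.681559) = -1.011557
  k2 = f(0.640000, 1.357861) = -0.377296
  y ← 1.681559 + (0.32/2)·(-1.011557 + (-0.377296)) = 1.459343
y(0.64) ≈ 1.4593

1.4593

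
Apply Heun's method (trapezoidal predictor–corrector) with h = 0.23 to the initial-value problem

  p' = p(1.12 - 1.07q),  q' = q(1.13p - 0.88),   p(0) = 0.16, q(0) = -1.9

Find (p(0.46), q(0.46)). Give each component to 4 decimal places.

0.5662, -1.4924

Heun on (p,q): k1 = f(t_n, state_n); k2 = f(t_n + h, state_n + h·k1); state_{n+1} = state_n + (h/2)·(k1 + k2).
0.000000: (0.160000, -1.900000)
  k1 = (0.504480, 1.328480)
  predictor → (0.276030, -1.594450)
  k2 = (0.780079, 0.905784)
  → (0.307724, -1.643060)
0.230000: (0.307724, -1.643060)
  k1 = (0.885653, 0.874554)
  predictor → (0.511424, -1.441912)
  k2 = (1.361845, 0.435588)
  → (0.566187, -1.492393)
(p(0.46), q(0.46)) ≈ (0.5662, -1.4924)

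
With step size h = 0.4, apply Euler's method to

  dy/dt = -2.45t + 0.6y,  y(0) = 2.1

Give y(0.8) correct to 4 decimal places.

2.8370

Euler: y_{n+1} = y_n + h·f(t_n, y_n).
t=0.000000, y=2.100000: f=1.260000 → y ← 2.100000 + 0.4·1.260000 = 2.604000
t=0.400000, y=2.604000: f=0.582400 → y ← 2.604000 + 0.4·0.582400 = 2.836960
y(0.8) ≈ 2.8370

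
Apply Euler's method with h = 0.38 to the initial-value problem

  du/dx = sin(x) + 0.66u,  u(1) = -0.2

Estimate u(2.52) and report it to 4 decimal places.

Euler: u_{n+1} = u_n + h·f(x_n, u_n).
x=1.000000, u=-0.200000: f=0.709471 → u ← -0.200000 + 0.38·0.709471 = 0.069599
x=1.380000, u=0.069599: f=1.027789 → u ← 0.069599 + 0.38·1.027789 = 0.460159
x=1.760000, u=0.460159: f=1.285859 → u ← 0.460159 + 0.38·1.285859 = 0.948785
x=2.140000, u=0.948785: f=1.468529 → u ← 0.948785 + 0.38·1.468529 = 1.506826
u(2.52) ≈ 1.5068

1.5068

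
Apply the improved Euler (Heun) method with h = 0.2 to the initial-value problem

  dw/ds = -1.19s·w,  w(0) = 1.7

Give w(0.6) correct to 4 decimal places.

Heun: k1 = f(s_n, w_n); k2 = f(s_n + h, w_n + h·k1); w_{n+1} = w_n + (h/2)·(k1 + k2).
s=0.000000, w=1.700000:
  k1 = f(0.000000, 1.700000) = 0.000000
  k2 = f(0.200000, 1.700000) = -0.404600
  w ← 1.700000 + (0.2/2)·(0.000000 + (-0.404600)) = 1.659540
s=0.200000, w=1.659540:
  k1 = f(0.200000, 1.659540) = -0.394971
  k2 = f(0.400000, 1.580546) = -0.752340
  w ← 1.659540 + (0.2/2)·(-0.394971 + (-0.752340)) = 1.544809
s=0.400000, w=1.544809:
  k1 = f(0.400000, 1.544809) = -0.735329
  k2 = f(0.600000, 1.397743) = -0.997989
  w ← 1.544809 + (0.2/2)·(-0.735329 + (-0.997989)) = 1.371477
w(0.6) ≈ 1.3715

1.3715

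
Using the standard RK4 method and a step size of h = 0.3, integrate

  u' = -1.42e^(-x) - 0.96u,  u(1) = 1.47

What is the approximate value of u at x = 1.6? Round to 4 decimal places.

RK4: k1 = f(x_n, u_n); k2 = f(x_n + h/2, u_n + (h/2)·k1); k3 = f(x_n + h/2, u_n + (h/2)·k2); k4 = f(x_n + h, u_n + h·k3); u_{n+1} = u_n + (h/6)·(k1 + 2k2 + 2k3 + k4).
x=1.000000, u=1.470000:
  k1 = f(1.000000, 1.470000) = -1.933589
  k2 = f(1.150000, 1.179962) = -1.582387
  k3 = f(1.150000, 1.232642) = -1.632960
  k4 = f(1.300000, 0.980112) = -1.327903
  u ← 1.470000 + (0.3/6)·(k1 + 2k2 + 2k3 + k4) = 0.985391
x=1.300000, u=0.985391:
  k1 = f(1.300000, 0.985391) = -1.332970
  k2 = f(1.450000, 0.785445) = -1.087117
  k3 = f(1.450000, 0.822323) = -1.122520
  k4 = f(1.600000, 0.648635) = -0.909382
  u ← 0.985391 + (0.3/6)·(k1 + 2k2 + 2k3 + k4) = 0.652309
u(1.6) ≈ 0.6523

0.6523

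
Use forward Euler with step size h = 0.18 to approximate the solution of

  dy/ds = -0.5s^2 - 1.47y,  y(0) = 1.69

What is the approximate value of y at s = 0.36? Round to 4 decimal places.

0.9111

Euler: y_{n+1} = y_n + h·f(s_n, y_n).
s=0.000000, y=1.690000: f=-2.484300 → y ← 1.690000 + 0.18·(-2.484300) = 1.242826
s=0.180000, y=1.242826: f=-1.843154 → y ← 1.242826 + 0.18·(-1.843154) = 0.911058
y(0.36) ≈ 0.9111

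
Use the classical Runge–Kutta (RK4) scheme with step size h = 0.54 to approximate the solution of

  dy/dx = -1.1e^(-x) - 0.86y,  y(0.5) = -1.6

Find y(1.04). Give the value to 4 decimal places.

-1.2237

RK4: k1 = f(x_n, y_n); k2 = f(x_n + h/2, y_n + (h/2)·k1); k3 = f(x_n + h/2, y_n + (h/2)·k2); k4 = f(x_n + h, y_n + h·k3); y_{n+1} = y_n + (h/6)·(k1 + 2k2 + 2k3 + k4).
x=0.500000, y=-1.600000:
  k1 = f(0.500000, -1.600000) = 0.708816
  k2 = f(0.770000, -1.408620) = 0.702098
  k3 = f(0.770000, -1.410433) = 0.703658
  k4 = f(1.040000, -1.220024) = 0.660421
  y ← -1.600000 + (0.54/6)·(k1 + 2k2 + 2k3 + k4) = -1.223732
y(1.04) ≈ -1.2237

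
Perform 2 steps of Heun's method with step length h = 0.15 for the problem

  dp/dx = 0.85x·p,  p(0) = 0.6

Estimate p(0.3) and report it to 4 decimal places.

0.6233

Heun: k1 = f(x_n, p_n); k2 = f(x_n + h, p_n + h·k1); p_{n+1} = p_n + (h/2)·(k1 + k2).
x=0.000000, p=0.600000:
  k1 = f(0.000000, 0.600000) = 0.000000
  k2 = f(0.150000, 0.600000) = 0.076500
  p ← 0.600000 + (0.15/2)·(0.000000 + 0.076500) = 0.605737
x=0.150000, p=0.605737:
  k1 = f(0.150000, 0.605737) = 0.077232
  k2 = f(0.300000, 0.617322) = 0.157417
  p ← 0.605737 + (0.15/2)·(0.077232 + 0.157417) = 0.623336
p(0.3) ≈ 0.6233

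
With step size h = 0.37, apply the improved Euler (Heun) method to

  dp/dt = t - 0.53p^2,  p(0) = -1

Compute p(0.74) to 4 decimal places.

-1.2648

Heun: k1 = f(t_n, p_n); k2 = f(t_n + h, p_n + h·k1); p_{n+1} = p_n + (h/2)·(k1 + k2).
t=0.000000, p=-1.000000:
  k1 = f(0.000000, -1.000000) = -0.530000
  k2 = f(0.370000, -1.196100) = -0.388247
  p ← -1.000000 + (0.37/2)·(-0.530000 + (-0.388247)) = -1.169876
t=0.370000, p=-1.169876:
  k1 = f(0.370000, -1.169876) = -0.355363
  k2 = f(0.740000, -1.301360) = -0.157575
  p ← -1.169876 + (0.37/2)·(-0.355363 + (-0.157575)) = -1.264769
p(0.74) ≈ -1.2648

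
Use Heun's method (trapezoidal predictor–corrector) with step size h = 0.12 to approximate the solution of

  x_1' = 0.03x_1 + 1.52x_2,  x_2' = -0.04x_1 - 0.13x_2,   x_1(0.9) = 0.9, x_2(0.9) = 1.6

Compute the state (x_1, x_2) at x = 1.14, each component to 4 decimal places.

Heun on (x_1,x_2): k1 = f(x_n, state_n); k2 = f(x_n + h, state_n + h·k1); state_{n+1} = state_n + (h/2)·(k1 + k2).
0.900000: (0.900000, 1.600000)
  k1 = (2.459000, -0.244000)
  predictor → (1.195080, 1.570720)
  k2 = (2.423347, -0.251997)
  → (1.192941, 1.570240)
1.020000: (1.192941, 1.570240)
  k1 = (2.422553, -0.251849)
  predictor → (1.483647, 1.540018)
  k2 = (2.385337, -0.259548)
  → (1.481414, 1.539556)
(x_1(1.14), x_2(1.14)) ≈ (1.4814, 1.5396)

1.4814, 1.5396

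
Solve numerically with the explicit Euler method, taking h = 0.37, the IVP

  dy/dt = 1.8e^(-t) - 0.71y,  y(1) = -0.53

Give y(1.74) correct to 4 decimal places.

0.0618

Euler: y_{n+1} = y_n + h·f(t_n, y_n).
t=1.000000, y=-0.530000: f=1.038483 → y ← -0.530000 + 0.37·1.038483 = -0.145761
t=1.370000, y=-0.145761: f=0.560883 → y ← -0.145761 + 0.37·0.560883 = 0.061765
y(1.74) ≈ 0.0618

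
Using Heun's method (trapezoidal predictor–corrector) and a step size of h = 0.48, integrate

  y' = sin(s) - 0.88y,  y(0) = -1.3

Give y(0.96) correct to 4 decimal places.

Heun: k1 = f(s_n, y_n); k2 = f(s_n + h, y_n + h·k1); y_{n+1} = y_n + (h/2)·(k1 + k2).
s=0.000000, y=-1.300000:
  k1 = f(0.000000, -1.300000) = 1.144000
  k2 = f(0.480000, -0.750880) = 1.122554
  y ← -1.300000 + (0.48/2)·(1.144000 + 1.122554) = -0.756027
s=0.480000, y=-0.756027:
  k1 = f(0.480000, -0.756027) = 1.127083
  k2 = f(0.960000, -0.215027) = 1.008416
  y ← -0.756027 + (0.48/2)·(1.127083 + 1.008416) = -0.243507
y(0.96) ≈ -0.2435

-0.2435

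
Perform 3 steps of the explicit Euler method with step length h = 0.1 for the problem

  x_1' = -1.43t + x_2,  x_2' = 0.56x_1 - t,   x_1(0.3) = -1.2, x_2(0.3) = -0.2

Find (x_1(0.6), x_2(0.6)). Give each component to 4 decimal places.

-1.4621, -0.5335

Euler on (x_1,x_2): x_1_{n+1} = x_1_n + h·x_1', x_2_{n+1} = x_2_n + h·x_2'.
0.300000: (-1.200000, -0.200000); f=(-0.629000, -0.972000) → (-1.262900, -0.297200)
0.400000: (-1.262900, -0.297200); f=(-0.869200, -1.107224) → (-1.349820, -0.407922)
0.500000: (-1.349820, -0.407922); f=(-1.122922, -1.255899) → (-1.462112, -0.533512)
(x_1(0.6), x_2(0.6)) ≈ (-1.4621, -0.5335)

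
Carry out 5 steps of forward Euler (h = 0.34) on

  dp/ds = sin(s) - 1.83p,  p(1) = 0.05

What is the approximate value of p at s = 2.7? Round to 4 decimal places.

0.4275

Euler: p_{n+1} = p_n + h·f(s_n, p_n).
s=1.000000, p=0.050000: f=0.749971 → p ← 0.050000 + 0.34·0.749971 = 0.304990
s=1.340000, p=0.304990: f=0.415353 → p ← 0.304990 + 0.34·0.415353 = 0.446210
s=1.680000, p=0.446210: f=0.177479 → p ← 0.446210 + 0.34·0.177479 = 0.506553
s=2.020000, p=0.506553: f=-0.026198 → p ← 0.506553 + 0.34·(-0.026198) = 0.497645
s=2.360000, p=0.497645: f=-0.206280 → p ← 0.497645 + 0.34·(-0.206280) = 0.427510
p(2.7) ≈ 0.4275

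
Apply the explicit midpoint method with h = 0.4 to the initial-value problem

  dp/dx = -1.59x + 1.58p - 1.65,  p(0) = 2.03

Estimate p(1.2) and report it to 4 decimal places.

5.0323

Midpoint: k1 = f(x_n, p_n); k2 = f(x_n + h/2, p_n + (h/2)·k1); p_{n+1} = p_n + h·k2.
x=0.000000, p=2.030000:
  k1 = f(0.000000, 2.030000) = 1.557400
  k2 = f(0.200000, 2.341480) = 1.731538
  p ← 2.030000 + 0.4·1.731538 = 2.722615
x=0.400000, p=2.722615:
  k1 = f(0.400000, 2.722615) = 2.015732
  k2 = f(0.600000, 3.125762) = 2.334704
  p ← 2.722615 + 0.4·2.334704 = 3.656497
x=0.800000, p=3.656497:
  k1 = f(0.800000, 3.656497) = 2.855265
  k2 = f(1.000000, 4.227550) = 3.439529
  p ← 3.656497 + 0.4·3.439529 = 5.032308
p(1.2) ≈ 5.0323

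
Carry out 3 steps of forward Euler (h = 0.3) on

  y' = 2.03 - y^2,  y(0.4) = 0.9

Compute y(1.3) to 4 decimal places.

1.4201

Euler: y_{n+1} = y_n + h·f(x_n, y_n).
x=0.400000, y=0.900000: f=1.220000 → y ← 0.900000 + 0.3·1.220000 = 1.266000
x=0.700000, y=1.266000: f=0.427244 → y ← 1.266000 + 0.3·0.427244 = 1.394173
x=1.000000, y=1.394173: f=0.086281 → y ← 1.394173 + 0.3·0.086281 = 1.420058
y(1.3) ≈ 1.4201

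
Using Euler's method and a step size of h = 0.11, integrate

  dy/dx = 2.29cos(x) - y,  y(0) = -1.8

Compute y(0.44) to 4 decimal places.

-0.2964

Euler: y_{n+1} = y_n + h·f(x_n, y_n).
x=0.000000, y=-1.800000: f=4.090000 → y ← -1.800000 + 0.11·4.090000 = -1.350100
x=0.110000, y=-1.350100: f=3.626259 → y ← -1.350100 + 0.11·3.626259 = -0.951211
x=0.220000, y=-0.951211: f=3.186017 → y ← -0.951211 + 0.11·3.186017 = -0.600750
x=0.330000, y=-0.600750: f=2.767187 → y ← -0.600750 + 0.11·2.767187 = -0.296359
y(0.44) ≈ -0.2964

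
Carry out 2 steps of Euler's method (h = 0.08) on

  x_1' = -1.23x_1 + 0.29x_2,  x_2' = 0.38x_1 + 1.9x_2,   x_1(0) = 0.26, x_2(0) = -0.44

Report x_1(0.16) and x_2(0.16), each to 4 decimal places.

0.1906, -0.5680

Euler on (x_1,x_2): x_1_{n+1} = x_1_n + h·x_1', x_2_{n+1} = x_2_n + h·x_2'.
0.000000: (0.260000, -0.440000); f=(-0.447400, -0.737200) → (0.224208, -0.498976)
0.080000: (0.224208, -0.498976); f=(-0.420479, -0.862855) → (0.190570, -0.568004)
(x_1(0.16), x_2(0.16)) ≈ (0.1906, -0.5680)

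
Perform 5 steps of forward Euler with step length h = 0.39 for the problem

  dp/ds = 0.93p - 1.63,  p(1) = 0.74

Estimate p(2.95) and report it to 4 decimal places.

-3.0059

Euler: p_{n+1} = p_n + h·f(s_n, p_n).
s=1.000000, p=0.740000: f=-0.941800 → p ← 0.740000 + 0.39·(-0.941800) = 0.372698
s=1.390000, p=0.372698: f=-1.283391 → p ← 0.372698 + 0.39·(-1.283391) = -0.127824
s=1.780000, p=-0.127824: f=-1.748877 → p ← -0.127824 + 0.39·(-1.748877) = -0.809886
s=2.170000, p=-0.809886: f=-2.383194 → p ← -0.809886 + 0.39·(-2.383194) = -1.739332
s=2.560000, p=-1.739332: f=-3.247579 → p ← -1.739332 + 0.39·(-3.247579) = -3.005888
p(2.95) ≈ -3.0059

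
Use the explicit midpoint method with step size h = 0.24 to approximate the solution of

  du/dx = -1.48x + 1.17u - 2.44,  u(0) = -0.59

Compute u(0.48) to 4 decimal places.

-2.7740

Midpoint: k1 = f(x_n, u_n); k2 = f(x_n + h/2, u_n + (h/2)·k1); u_{n+1} = u_n + h·k2.
x=0.000000, u=-0.590000:
  k1 = f(0.000000, -0.590000) = -3.130300
  k2 = f(0.120000, -0.965636) = -3.747394
  u ← -0.590000 + 0.24·(-3.747394) = -1.489375
x=0.240000, u=-1.489375:
  k1 = f(0.240000, -1.489375) = -4.537768
  k2 = f(0.360000, -2.033907) = -5.352471
  u ← -1.489375 + 0.24·(-5.352471) = -2.773968
u(0.48) ≈ -2.7740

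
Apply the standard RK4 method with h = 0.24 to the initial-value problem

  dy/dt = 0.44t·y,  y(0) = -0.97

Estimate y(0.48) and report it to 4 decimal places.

-1.0204

RK4: k1 = f(t_n, y_n); k2 = f(t_n + h/2, y_n + (h/2)·k1); k3 = f(t_n + h/2, y_n + (h/2)·k2); k4 = f(t_n + h, y_n + h·k3); y_{n+1} = y_n + (h/6)·(k1 + 2k2 + 2k3 + k4).
t=0.000000, y=-0.970000:
  k1 = f(0.000000, -0.970000) = 0.000000
  k2 = f(0.120000, -0.970000) = -0.051216
  k3 = f(0.120000, -0.976146) = -0.051541
  k4 = f(0.240000, -0.982370) = -0.103738
  y ← -0.970000 + (0.24/6)·(k1 + 2k2 + 2k3 + k4) = -0.982370
t=0.240000, y=-0.982370:
  k1 = f(0.240000, -0.982370) = -0.103738
  k2 = f(0.360000, -0.994819) = -0.157579
  k3 = f(0.360000, -1.001280) = -0.158603
  k4 = f(0.480000, -1.020435) = -0.215516
  y ← -0.982370 + (0.24/6)·(k1 + 2k2 + 2k3 + k4) = -1.020435
y(0.48) ≈ -1.0204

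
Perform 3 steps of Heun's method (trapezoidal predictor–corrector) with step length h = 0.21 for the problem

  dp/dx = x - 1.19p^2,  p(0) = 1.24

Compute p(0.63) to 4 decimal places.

0.7971

Heun: k1 = f(x_n, p_n); k2 = f(x_n + h, p_n + h·k1); p_{n+1} = p_n + (h/2)·(k1 + k2).
x=0.000000, p=1.240000:
  k1 = f(0.000000, 1.240000) = -1.829744
  k2 = f(0.210000, 0.855754) = -0.661454
  p ← 1.240000 + (0.21/2)·(-1.829744 + (-0.661454)) = 0.978424
x=0.210000, p=0.978424:
  k1 = f(0.210000, 0.978424) = -0.929204
  k2 = f(0.420000, 0.783291) = -0.310119
  p ← 0.978424 + (0.21/2)·(-0.929204 + (-0.310119)) = 0.848295
x=0.420000, p=0.848295:
  k1 = f(0.420000, 0.848295) = -0.436330
  k2 = f(0.630000, 0.756666) = -0.051327
  p ← 0.848295 + (0.21/2)·(-0.436330 + (-0.051327)) = 0.797091
p(0.63) ≈ 0.7971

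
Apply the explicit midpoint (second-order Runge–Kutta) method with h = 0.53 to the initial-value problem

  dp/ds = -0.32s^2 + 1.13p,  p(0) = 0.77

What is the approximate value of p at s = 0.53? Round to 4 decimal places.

1.3573

Midpoint: k1 = f(s_n, p_n); k2 = f(s_n + h/2, p_n + (h/2)·k1); p_{n+1} = p_n + h·k2.
s=0.000000, p=0.770000:
  k1 = f(0.000000, 0.770000) = 0.870100
  k2 = f(0.265000, 1.000576) = 1.108179
  p ← 0.770000 + 0.53·1.108179 = 1.357335
p(0.53) ≈ 1.3573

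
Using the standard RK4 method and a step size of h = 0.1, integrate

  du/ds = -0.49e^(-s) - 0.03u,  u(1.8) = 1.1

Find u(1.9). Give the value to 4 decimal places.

RK4: k1 = f(s_n, u_n); k2 = f(s_n + h/2, u_n + (h/2)·k1); k3 = f(s_n + h/2, u_n + (h/2)·k2); k4 = f(s_n + h, u_n + h·k3); u_{n+1} = u_n + (h/6)·(k1 + 2k2 + 2k3 + k4).
s=1.800000, u=1.100000:
  k1 = f(1.800000, 1.100000) = -0.113996
  k2 = f(1.850000, 1.094300) = -0.109875
  k3 = f(1.850000, 1.094506) = -0.109881
  k4 = f(1.900000, 1.089012) = -0.105959
  u ← 1.100000 + (0.1/6)·(k1 + 2k2 + 2k3 + k4) = 1.089009
u(1.9) ≈ 1.0890

1.0890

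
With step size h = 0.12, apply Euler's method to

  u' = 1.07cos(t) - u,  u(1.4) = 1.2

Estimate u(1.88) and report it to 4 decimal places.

0.7076

Euler: u_{n+1} = u_n + h·f(t_n, u_n).
t=1.400000, u=1.200000: f=-1.018135 → u ← 1.200000 + 0.12·(-1.018135) = 1.077824
t=1.520000, u=1.077824: f=-1.023495 → u ← 1.077824 + 0.12·(-1.023495) = 0.955004
t=1.640000, u=0.955004: f=-1.028993 → u ← 0.955004 + 0.12·(-1.028993) = 0.831525
t=1.760000, u=0.831525: f=-1.032767 → u ← 0.831525 + 0.12·(-1.032767) = 0.707593
u(1.88) ≈ 0.7076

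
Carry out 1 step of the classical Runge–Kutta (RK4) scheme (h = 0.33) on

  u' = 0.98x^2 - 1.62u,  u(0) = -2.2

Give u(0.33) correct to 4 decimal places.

-1.2793

RK4: k1 = f(x_n, u_n); k2 = f(x_n + h/2, u_n + (h/2)·k1); k3 = f(x_n + h/2, u_n + (h/2)·k2); k4 = f(x_n + h, u_n + h·k3); u_{n+1} = u_n + (h/6)·(k1 + 2k2 + 2k3 + k4).
x=0.000000, u=-2.200000:
  k1 = f(0.000000, -2.200000) = 3.564000
  k2 = f(0.165000, -1.611940) = 2.638023
  k3 = f(0.165000, -1.764726) = 2.885537
  k4 = f(0.330000, -1.247773) = 2.128114
  u ← -2.200000 + (0.33/6)·(k1 + 2k2 + 2k3 + k4) = -1.279342
u(0.33) ≈ -1.2793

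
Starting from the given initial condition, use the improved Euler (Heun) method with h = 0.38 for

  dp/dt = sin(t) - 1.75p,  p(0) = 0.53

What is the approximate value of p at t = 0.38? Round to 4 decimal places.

Heun: k1 = f(t_n, p_n); k2 = f(t_n + h, p_n + h·k1); p_{n+1} = p_n + (h/2)·(k1 + k2).
t=0.000000, p=0.530000:
  k1 = f(0.000000, 0.530000) = -0.927500
  k2 = f(0.380000, 0.177550) = 0.060208
  p ← 0.530000 + (0.38/2)·(-0.927500 + 0.060208) = 0.365215
p(0.38) ≈ 0.3652

0.3652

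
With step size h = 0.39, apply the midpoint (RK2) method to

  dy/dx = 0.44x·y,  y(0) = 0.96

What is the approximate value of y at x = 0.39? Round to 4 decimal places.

Midpoint: k1 = f(x_n, y_n); k2 = f(x_n + h/2, y_n + (h/2)·k1); y_{n+1} = y_n + h·k2.
x=0.000000, y=0.960000:
  k1 = f(0.000000, 0.960000) = 0.000000
  k2 = f(0.195000, 0.960000) = 0.082368
  y ← 0.960000 + 0.39·0.082368 = 0.992124
y(0.39) ≈ 0.9921

0.9921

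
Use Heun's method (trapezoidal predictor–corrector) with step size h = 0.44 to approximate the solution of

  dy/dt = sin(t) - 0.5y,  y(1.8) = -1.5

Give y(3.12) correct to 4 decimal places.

-0.2923

Heun: k1 = f(t_n, y_n); k2 = f(t_n + h, y_n + h·k1); y_{n+1} = y_n + (h/2)·(k1 + k2).
t=1.800000, y=-1.500000:
  k1 = f(1.800000, -1.500000) = 1.723848
  k2 = f(2.240000, -0.741507) = 1.155069
  y ← -1.500000 + (0.44/2)·(1.723848 + 1.155069) = -0.866638
t=2.240000, y=-0.866638:
  k1 = f(2.240000, -0.866638) = 1.217635
  k2 = f(2.680000, -0.330879) = 0.610814
  y ← -0.866638 + (0.44/2)·(1.217635 + 0.610814) = -0.464379
t=2.680000, y=-0.464379:
  k1 = f(2.680000, -0.464379) = 0.677564
  k2 = f(3.120000, -0.166251) = 0.104717
  y ← -0.464379 + (0.44/2)·(0.677564 + 0.104717) = -0.292278
y(3.12) ≈ -0.2923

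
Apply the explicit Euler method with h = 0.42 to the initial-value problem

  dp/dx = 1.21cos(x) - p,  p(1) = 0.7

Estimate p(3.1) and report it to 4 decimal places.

-0.5960

Euler: p_{n+1} = p_n + h·f(x_n, p_n).
x=1.000000, p=0.700000: f=-0.046234 → p ← 0.700000 + 0.42·(-0.046234) = 0.680582
x=1.420000, p=0.680582: f=-0.498809 → p ← 0.680582 + 0.42·(-0.498809) = 0.471082
x=1.840000, p=0.471082: f=-0.792898 → p ← 0.471082 + 0.42·(-0.792898) = 0.138065
x=2.260000, p=0.138065: f=-0.907531 → p ← 0.138065 + 0.42·(-0.907531) = -0.243098
x=2.680000, p=-0.243098: f=-0.840268 → p ← -0.243098 + 0.42·(-0.840268) = -0.596011
p(3.1) ≈ -0.5960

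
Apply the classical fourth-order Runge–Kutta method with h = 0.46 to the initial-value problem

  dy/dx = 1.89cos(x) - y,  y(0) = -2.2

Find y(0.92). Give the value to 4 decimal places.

RK4: k1 = f(x_n, y_n); k2 = f(x_n + h/2, y_n + (h/2)·k1); k3 = f(x_n + h/2, y_n + (h/2)·k2); k4 = f(x_n + h, y_n + h·k3); y_{n+1} = y_n + (h/6)·(k1 + 2k2 + 2k3 + k4).
x=0.000000, y=-2.200000:
  k1 = f(0.000000, -2.200000) = 4.090000
  k2 = f(0.230000, -1.259300) = 3.099529
  k3 = f(0.230000, -1.487108) = 3.327338
  k4 = f(0.460000, -0.669425) = 2.362964
  y ← -2.200000 + (0.46/6)·(k1 + 2k2 + 2k3 + k4) = -0.719820
x=0.460000, y=-0.719820:
  k1 = f(0.460000, -0.719820) = 2.413359
  k2 = f(0.690000, -0.164747) = 1.622402
  k3 = f(0.690000, -0.346667) = 1.804322
  k4 = f(0.920000, 0.110168) = 1.034832
  y ← -0.719820 + (0.46/6)·(k1 + 2k2 + 2k3 + k4) = 0.069973
y(0.92) ≈ 0.0700

0.0700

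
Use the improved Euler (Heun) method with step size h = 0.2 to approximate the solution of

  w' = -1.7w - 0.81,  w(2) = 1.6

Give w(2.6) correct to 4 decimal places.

0.2915

Heun: k1 = f(x_n, w_n); k2 = f(x_n + h, w_n + h·k1); w_{n+1} = w_n + (h/2)·(k1 + k2).
x=2.000000, w=1.600000:
  k1 = f(2.000000, 1.600000) = -3.530000
  k2 = f(2.200000, 0.894000) = -2.329800
  w ← 1.600000 + (0.2/2)·(-3.530000 + (-2.329800)) = 1.014020
x=2.200000, w=1.014020:
  k1 = f(2.200000, 1.014020) = -2.533834
  k2 = f(2.400000, 0.507253) = -1.672330
  w ← 1.014020 + (0.2/2)·(-2.533834 + (-1.672330)) = 0.593404
x=2.400000, w=0.593404:
  k1 = f(2.400000, 0.593404) = -1.818786
  k2 = f(2.600000, 0.229646) = -1.200399
  w ← 0.593404 + (0.2/2)·(-1.818786 + (-1.200399)) = 0.291485
w(2.6) ≈ 0.2915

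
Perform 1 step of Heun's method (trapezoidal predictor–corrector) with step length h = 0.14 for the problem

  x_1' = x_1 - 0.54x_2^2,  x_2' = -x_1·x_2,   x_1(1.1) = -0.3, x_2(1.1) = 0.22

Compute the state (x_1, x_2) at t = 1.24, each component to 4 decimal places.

-0.3490, 0.2302

Heun on (x_1,x_2): k1 = f(t_n, state_n); k2 = f(t_n + h, state_n + h·k1); state_{n+1} = state_n + (h/2)·(k1 + k2).
1.100000: (-0.300000, 0.220000)
  k1 = (-0.326136, 0.066000)
  predictor → (-0.345659, 0.229240)
  k2 = (-0.374037, 0.079239)
  → (-0.349012, 0.230167)
(x_1(1.24), x_2(1.24)) ≈ (-0.3490, 0.2302)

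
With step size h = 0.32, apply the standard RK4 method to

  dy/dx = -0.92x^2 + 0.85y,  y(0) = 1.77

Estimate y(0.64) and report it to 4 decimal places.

RK4: k1 = f(x_n, y_n); k2 = f(x_n + h/2, y_n + (h/2)·k1); k3 = f(x_n + h/2, y_n + (h/2)·k2); k4 = f(x_n + h, y_n + h·k3); y_{n+1} = y_n + (h/6)·(k1 + 2k2 + 2k3 + k4).
x=0.000000, y=1.770000:
  k1 = f(0.000000, 1.770000) = 1.504500
  k2 = f(0.160000, 2.010720) = 1.685560
  k3 = f(0.160000, 2.039690) = 1.710184
  k4 = f(0.320000, 2.317259) = 1.875462
  y ← 1.770000 + (0.32/6)·(k1 + 2k2 + 2k3 + k4) = 2.312477
x=0.320000, y=2.312477:
  k1 = f(0.320000, 2.312477) = 1.871398
  k2 = f(0.480000, 2.611901) = 2.008148
  k3 = f(0.480000, 2.633781) = 2.026746
  k4 = f(0.640000, 2.961036) = 2.140049
  y ← 2.312477 + (0.32/6)·(k1 + 2k2 + 2k3 + k4) = 2.956810
y(0.64) ≈ 2.9568

2.9568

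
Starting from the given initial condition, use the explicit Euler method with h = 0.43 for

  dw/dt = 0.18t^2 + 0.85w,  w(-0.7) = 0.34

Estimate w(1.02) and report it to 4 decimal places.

Euler: w_{n+1} = w_n + h·f(t_n, w_n).
t=-0.700000, w=0.340000: f=0.377200 → w ← 0.340000 + 0.43·0.377200 = 0.502196
t=-0.270000, w=0.502196: f=0.439989 → w ← 0.502196 + 0.43·0.439989 = 0.691391
t=0.160000, w=0.691391: f=0.592290 → w ← 0.691391 + 0.43·0.592290 = 0.946076
t=0.590000, w=0.946076: f=0.866823 → w ← 0.946076 + 0.43·0.866823 = 1.318810
w(1.02) ≈ 1.3188

1.3188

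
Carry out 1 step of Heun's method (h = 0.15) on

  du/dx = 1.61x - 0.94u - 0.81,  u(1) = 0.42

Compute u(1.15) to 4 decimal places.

0.4946

Heun: k1 = f(x_n, u_n); k2 = f(x_n + h, u_n + h·k1); u_{n+1} = u_n + (h/2)·(k1 + k2).
x=1.000000, u=0.420000:
  k1 = f(1.000000, 0.420000) = 0.405200
  k2 = f(1.150000, 0.480780) = 0.589567
  u ← 0.420000 + (0.15/2)·(0.405200 + 0.589567) = 0.494608
u(1.15) ≈ 0.4946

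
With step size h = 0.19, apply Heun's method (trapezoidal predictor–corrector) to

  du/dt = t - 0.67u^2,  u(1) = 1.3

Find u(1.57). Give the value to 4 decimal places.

Heun: k1 = f(t_n, u_n); k2 = f(t_n + h, u_n + h·k1); u_{n+1} = u_n + (h/2)·(k1 + k2).
t=1.000000, u=1.300000:
  k1 = f(1.000000, 1.300000) = -0.132300
  k2 = f(1.190000, 1.274863) = 0.101065
  u ← 1.300000 + (0.19/2)·(-0.132300 + 0.101065) = 1.297033
t=1.190000, u=1.297033:
  k1 = f(1.190000, 1.297033) = 0.062863
  k2 = f(1.380000, 1.308977) = 0.232009
  u ← 1.297033 + (0.19/2)·(0.062863 + 0.232009) = 1.325046
t=1.380000, u=1.325046:
  k1 = f(1.380000, 1.325046) = 0.203650
  k2 = f(1.570000, 1.363739) = 0.323944
  u ← 1.325046 + (0.19/2)·(0.203650 + 0.323944) = 1.375167
u(1.57) ≈ 1.3752

1.3752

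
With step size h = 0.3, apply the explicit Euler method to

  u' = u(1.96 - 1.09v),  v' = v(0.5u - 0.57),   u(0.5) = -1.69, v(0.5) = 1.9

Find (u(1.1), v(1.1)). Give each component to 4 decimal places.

Euler on (u,v): u_{n+1} = u_n + h·u', v_{n+1} = v_n + h·v'.
0.500000: (-1.690000, 1.900000); f=(0.187590, -2.688500) → (-1.633723, 1.093450)
0.800000: (-1.633723, 1.093450); f=(-1.254927, -1.516464) → (-2.010201, 0.638511)
(u(1.1), v(1.1)) ≈ (-2.0102, 0.6385)

-2.0102, 0.6385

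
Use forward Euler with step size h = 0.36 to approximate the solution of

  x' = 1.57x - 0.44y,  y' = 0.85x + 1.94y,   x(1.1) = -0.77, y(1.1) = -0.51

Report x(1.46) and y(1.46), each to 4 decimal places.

-1.1244, -1.1018

Euler on (x,y): x_{n+1} = x_n + h·x', y_{n+1} = y_n + h·y'.
1.100000: (-0.770000, -0.510000); f=(-0.984500, -1.643900) → (-1.124420, -1.101804)
(x(1.46), y(1.46)) ≈ (-1.1244, -1.1018)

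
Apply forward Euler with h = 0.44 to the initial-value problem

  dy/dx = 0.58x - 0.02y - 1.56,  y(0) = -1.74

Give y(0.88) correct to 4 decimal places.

-2.9640

Euler: y_{n+1} = y_n + h·f(x_n, y_n).
x=0.000000, y=-1.740000: f=-1.525200 → y ← -1.740000 + 0.44·(-1.525200) = -2.411088
x=0.440000, y=-2.411088: f=-1.256578 → y ← -2.411088 + 0.44·(-1.256578) = -2.963982
y(0.88) ≈ -2.9640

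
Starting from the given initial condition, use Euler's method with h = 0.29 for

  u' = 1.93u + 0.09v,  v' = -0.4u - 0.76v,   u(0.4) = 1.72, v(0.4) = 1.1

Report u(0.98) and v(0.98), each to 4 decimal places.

Euler on (u,v): u_{n+1} = u_n + h·u', v_{n+1} = v_n + h·v'.
0.400000: (1.720000, 1.100000); f=(3.418600, -1.524000) → (2.711394, 0.658040)
0.690000: (2.711394, 0.658040); f=(5.292214, -1.584668) → (4.246136, 0.198486)
(u(0.98), v(0.98)) ≈ (4.2461, 0.1985)

4.2461, 0.1985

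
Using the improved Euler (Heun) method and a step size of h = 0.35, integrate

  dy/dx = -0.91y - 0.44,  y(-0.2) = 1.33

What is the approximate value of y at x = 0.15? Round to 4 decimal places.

Heun: k1 = f(x_n, y_n); k2 = f(x_n + h, y_n + h·k1); y_{n+1} = y_n + (h/2)·(k1 + k2).
x=-0.200000, y=1.330000:
  k1 = f(-0.200000, 1.330000) = -1.650300
  k2 = f(0.150000, 0.752395) = -1.124679
  y ← 1.330000 + (0.35/2)·(-1.650300 + (-1.124679)) = 0.844379
y(0.15) ≈ 0.8444

0.8444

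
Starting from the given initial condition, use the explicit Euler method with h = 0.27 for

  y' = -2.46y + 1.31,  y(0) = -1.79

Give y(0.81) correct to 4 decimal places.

Euler: y_{n+1} = y_n + h·f(t_n, y_n).
t=0.000000, y=-1.790000: f=5.713400 → y ← -1.790000 + 0.27·5.713400 = -0.247382
t=0.270000, y=-0.247382: f=1.918560 → y ← -0.247382 + 0.27·1.918560 = 0.270629
t=0.540000, y=0.270629: f=0.644252 → y ← 0.270629 + 0.27·0.644252 = 0.444577
y(0.81) ≈ 0.4446

0.4446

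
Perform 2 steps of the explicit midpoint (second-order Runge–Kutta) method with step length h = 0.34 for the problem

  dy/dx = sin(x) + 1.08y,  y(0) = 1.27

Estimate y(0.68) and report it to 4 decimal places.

2.8831

Midpoint: k1 = f(x_n, y_n); k2 = f(x_n + h/2, y_n + (h/2)·k1); y_{n+1} = y_n + h·k2.
x=0.000000, y=1.270000:
  k1 = f(0.000000, 1.270000) = 1.371600
  k2 = f(0.170000, 1.503172) = 1.792608
  y ← 1.270000 + 0.34·1.792608 = 1.879487
x=0.340000, y=1.879487:
  k1 = f(0.340000, 1.879487) = 2.363333
  k2 = f(0.510000, 2.281253) = 2.951931
  y ← 1.879487 + 0.34·2.951931 = 2.883143
y(0.68) ≈ 2.8831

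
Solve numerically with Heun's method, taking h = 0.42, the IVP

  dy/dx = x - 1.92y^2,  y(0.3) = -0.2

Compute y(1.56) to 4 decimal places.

0.6522

Heun: k1 = f(x_n, y_n); k2 = f(x_n + h, y_n + h·k1); y_{n+1} = y_n + (h/2)·(k1 + k2).
x=0.300000, y=-0.200000:
  k1 = f(0.300000, -0.200000) = 0.223200
  k2 = f(0.720000, -0.106256) = 0.698323
  y ← -0.200000 + (0.42/2)·(0.223200 + 0.698323) = -0.006480
x=0.720000, y=-0.006480:
  k1 = f(0.720000, -0.006480) = 0.719919
  k2 = f(1.140000, 0.295886) = 0.971907
  y ← -0.006480 + (0.42/2)·(0.719919 + 0.971907) = 0.348803
x=1.140000, y=0.348803:
  k1 = f(1.140000, 0.348803) = 0.906406
  k2 = f(1.560000, 0.729494) = 0.538251
  y ← 0.348803 + (0.42/2)·(0.906406 + 0.538251) = 0.652181
y(1.56) ≈ 0.6522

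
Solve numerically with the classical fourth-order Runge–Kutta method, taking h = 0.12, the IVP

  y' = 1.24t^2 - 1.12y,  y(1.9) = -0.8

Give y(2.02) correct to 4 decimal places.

RK4: k1 = f(t_n, y_n); k2 = f(t_n + h/2, y_n + (h/2)·k1); k3 = f(t_n + h/2, y_n + (h/2)·k2); k4 = f(t_n + h, y_n + h·k3); y_{n+1} = y_n + (h/6)·(k1 + 2k2 + 2k3 + k4).
t=1.900000, y=-0.800000:
  k1 = f(1.900000, -0.800000) = 5.372400
  k2 = f(1.960000, -0.477656) = 5.298559
  k3 = f(1.960000, -0.482086) = 5.303521
  k4 = f(2.020000, -0.163577) = 5.242903
  y ← -0.800000 + (0.12/6)·(k1 + 2k2 + 2k3 + k4) = -0.163611
y(2.02) ≈ -0.1636

-0.1636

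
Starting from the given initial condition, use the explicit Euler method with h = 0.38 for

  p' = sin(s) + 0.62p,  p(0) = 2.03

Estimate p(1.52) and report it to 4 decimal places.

Euler: p_{n+1} = p_n + h·f(s_n, p_n).
s=0.000000, p=2.030000: f=1.258600 → p ← 2.030000 + 0.38·1.258600 = 2.508268
s=0.380000, p=2.508268: f=1.926047 → p ← 2.508268 + 0.38·1.926047 = 3.240166
s=0.760000, p=3.240166: f=2.697824 → p ← 3.240166 + 0.38·2.697824 = 4.265339
s=1.140000, p=4.265339: f=3.553144 → p ← 4.265339 + 0.38·3.553144 = 5.615533
p(1.52) ≈ 5.6155

5.6155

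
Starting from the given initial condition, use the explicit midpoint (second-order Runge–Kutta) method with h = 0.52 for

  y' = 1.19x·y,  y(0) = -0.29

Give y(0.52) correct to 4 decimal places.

Midpoint: k1 = f(x_n, y_n); k2 = f(x_n + h/2, y_n + (h/2)·k1); y_{n+1} = y_n + h·k2.
x=0.000000, y=-0.290000:
  k1 = f(0.000000, -0.290000) = 0.000000
  k2 = f(0.260000, -0.290000) = -0.089726
  y ← -0.290000 + 0.52·(-0.089726) = -0.336658
y(0.52) ≈ -0.3367

-0.3367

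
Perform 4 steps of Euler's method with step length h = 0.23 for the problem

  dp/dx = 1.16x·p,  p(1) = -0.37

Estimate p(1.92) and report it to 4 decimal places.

Euler: p_{n+1} = p_n + h·f(x_n, p_n).
x=1.000000, p=-0.370000: f=-0.429200 → p ← -0.370000 + 0.23·(-0.429200) = -0.468716
x=1.230000, p=-0.468716: f=-0.668764 → p ← -0.468716 + 0.23·(-0.668764) = -0.622532
x=1.460000, p=-0.622532: f=-1.054320 → p ← -0.622532 + 0.23·(-1.054320) = -0.865025
x=1.690000, p=-0.865025: f=-1.695796 → p ← -0.865025 + 0.23·(-1.695796) = -1.255058
p(1.92) ≈ -1.2551

-1.2551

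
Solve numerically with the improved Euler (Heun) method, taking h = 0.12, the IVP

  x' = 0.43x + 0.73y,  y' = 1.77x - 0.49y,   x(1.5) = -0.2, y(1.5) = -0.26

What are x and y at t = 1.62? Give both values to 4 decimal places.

Heun on (x,y): k1 = f(t_n, state_n); k2 = f(t_n + h, state_n + h·k1); state_{n+1} = state_n + (h/2)·(k1 + k2).
1.500000: (-0.200000, -0.260000)
  k1 = (-0.275800, -0.226600)
  predictor → (-0.233096, -0.287192)
  k2 = (-0.309881, -0.271856)
  → (-0.235141, -0.289907)
(x(1.62), y(1.62)) ≈ (-0.2351, -0.2899)

-0.2351, -0.2899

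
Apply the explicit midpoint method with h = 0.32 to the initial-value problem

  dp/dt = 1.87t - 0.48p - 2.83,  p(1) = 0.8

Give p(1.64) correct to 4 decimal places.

0.4169

Midpoint: k1 = f(t_n, p_n); k2 = f(t_n + h/2, p_n + (h/2)·k1); p_{n+1} = p_n + h·k2.
t=1.000000, p=0.800000:
  k1 = f(1.000000, 0.800000) = -1.344000
  k2 = f(1.160000, 0.584960) = -0.941581
  p ← 0.800000 + 0.32·(-0.941581) = 0.498694
t=1.320000, p=0.498694:
  k1 = f(1.320000, 0.498694) = -0.600973
  k2 = f(1.480000, 0.402538) = -0.255618
  p ← 0.498694 + 0.32·(-0.255618) = 0.416896
p(1.64) ≈ 0.4169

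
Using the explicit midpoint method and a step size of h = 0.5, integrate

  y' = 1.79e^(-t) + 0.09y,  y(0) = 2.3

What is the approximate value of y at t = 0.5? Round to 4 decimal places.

3.1230

Midpoint: k1 = f(t_n, y_n); k2 = f(t_n + h/2, y_n + (h/2)·k1); y_{n+1} = y_n + h·k2.
t=0.000000, y=2.300000:
  k1 = f(0.000000, 2.300000) = 1.997000
  k2 = f(0.250000, 2.799250) = 1.645986
  y ← 2.300000 + 0.5·1.645986 = 3.122993
y(0.5) ≈ 3.1230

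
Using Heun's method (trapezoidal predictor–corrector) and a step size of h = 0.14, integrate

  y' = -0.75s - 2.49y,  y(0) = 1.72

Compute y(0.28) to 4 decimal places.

Heun: k1 = f(s_n, y_n); k2 = f(s_n + h, y_n + h·k1); y_{n+1} = y_n + (h/2)·(k1 + k2).
s=0.000000, y=1.720000:
  k1 = f(0.000000, 1.720000) = -4.282800
  k2 = f(0.140000, 1.120408) = -2.894816
  y ← 1.720000 + (0.14/2)·(-4.282800 + (-2.894816)) = 1.217567
s=0.140000, y=1.217567:
  k1 = f(0.140000, 1.217567) = -3.136742
  k2 = f(0.280000, 0.778423) = -2.148273
  y ← 1.217567 + (0.14/2)·(-3.136742 + (-2.148273)) = 0.847616
y(0.28) ≈ 0.8476

0.8476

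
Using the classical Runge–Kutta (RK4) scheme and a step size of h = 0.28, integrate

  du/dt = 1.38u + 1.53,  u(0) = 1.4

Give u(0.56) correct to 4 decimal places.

4.3241

RK4: k1 = f(t_n, u_n); k2 = f(t_n + h/2, u_n + (h/2)·k1); k3 = f(t_n + h/2, u_n + (h/2)·k2); k4 = f(t_n + h, u_n + h·k3); u_{n+1} = u_n + (h/6)·(k1 + 2k2 + 2k3 + k4).
t=0.000000, u=1.400000:
  k1 = f(0.000000, 1.400000) = 3.462000
  k2 = f(0.140000, 1.884680) = 4.130858
  k3 = f(0.140000, 1.978320) = 4.260082
  k4 = f(0.280000, 2.592823) = 5.108096
  u ← 1.400000 + (0.28/6)·(k1 + 2k2 + 2k3 + k4) = 2.583092
t=0.280000, u=2.583092:
  k1 = f(0.280000, 2.583092) = 5.094667
  k2 = f(0.420000, 3.296346) = 6.078957
  k3 = f(0.420000, 3.434146) = 6.269122
  k4 = f(0.560000, 4.338446) = 7.517056
  u ← 2.583092 + (0.28/6)·(k1 + 2k2 + 2k3 + k4) = 4.324127
u(0.56) ≈ 4.3241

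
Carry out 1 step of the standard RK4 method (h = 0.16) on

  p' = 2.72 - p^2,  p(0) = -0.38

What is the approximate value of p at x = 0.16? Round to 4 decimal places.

0.0482

RK4: k1 = f(x_n, p_n); k2 = f(x_n + h/2, p_n + (h/2)·k1); k3 = f(x_n + h/2, p_n + (h/2)·k2); k4 = f(x_n + h, p_n + h·k3); p_{n+1} = p_n + (h/6)·(k1 + 2k2 + 2k3 + k4).
x=0.000000, p=-0.380000:
  k1 = f(0.000000, -0.380000) = 2.575600
  k2 = f(0.080000, -0.173952) = 2.689741
  k3 = f(0.080000, -0.164821) = 2.692834
  k4 = f(0.160000, 0.050853) = 2.717414
  p ← -0.380000 + (0.16/6)·(k1 + 2k2 + 2k3 + k4) = 0.048218
p(0.16) ≈ 0.0482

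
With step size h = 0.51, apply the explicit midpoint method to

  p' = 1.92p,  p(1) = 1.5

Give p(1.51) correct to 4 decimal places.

Midpoint: k1 = f(x_n, p_n); k2 = f(x_n + h/2, p_n + (h/2)·k1); p_{n+1} = p_n + h·k2.
x=1.000000, p=1.500000:
  k1 = f(1.000000, 1.500000) = 2.880000
  k2 = f(1.255000, 2.234400) = 4.290048
  p ← 1.500000 + 0.51·4.290048 = 3.687924
p(1.51) ≈ 3.6879

3.6879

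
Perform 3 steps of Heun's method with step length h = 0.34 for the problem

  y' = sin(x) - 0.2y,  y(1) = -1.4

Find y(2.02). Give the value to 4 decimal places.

Heun: k1 = f(x_n, y_n); k2 = f(x_n + h, y_n + h·k1); y_{n+1} = y_n + (h/2)·(k1 + k2).
x=1.000000, y=-1.400000:
  k1 = f(1.000000, -1.400000) = 1.121471
  k2 = f(1.340000, -1.018700) = 1.177225
  y ← -1.400000 + (0.34/2)·(1.121471 + 1.177225) = -1.009222
x=1.340000, y=-1.009222:
  k1 = f(1.340000, -1.009222) = 1.175329
  k2 = f(1.680000, -0.609610) = 1.115965
  y ← -1.009222 + (0.34/2)·(1.175329 + 1.115965) = -0.619702
x=1.680000, y=-0.619702:
  k1 = f(1.680000, -0.619702) = 1.117984
  k2 = f(2.020000, -0.239587) = 0.948711
  y ← -0.619702 + (0.34/2)·(1.117984 + 0.948711) = -0.268364
y(2.02) ≈ -0.2684

-0.2684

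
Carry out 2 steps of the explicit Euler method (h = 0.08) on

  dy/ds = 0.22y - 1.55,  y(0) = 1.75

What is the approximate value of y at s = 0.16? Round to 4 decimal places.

1.5620

Euler: y_{n+1} = y_n + h·f(s_n, y_n).
s=0.000000, y=1.750000: f=-1.165000 → y ← 1.750000 + 0.08·(-1.165000) = 1.656800
s=0.080000, y=1.656800: f=-1.185504 → y ← 1.656800 + 0.08·(-1.185504) = 1.561960
y(0.16) ≈ 1.5620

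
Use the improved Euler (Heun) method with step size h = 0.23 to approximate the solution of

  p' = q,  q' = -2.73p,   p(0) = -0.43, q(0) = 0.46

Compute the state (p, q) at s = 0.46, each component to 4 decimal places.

-0.1117, 0.8305

Heun on (p,q): k1 = f(s_n, state_n); k2 = f(s_n + h, state_n + h·k1); state_{n+1} = state_n + (h/2)·(k1 + k2).
0.000000: (-0.430000, 0.460000)
  k1 = (0.460000, 1.173900)
  predictor → (-0.324200, 0.729997)
  k2 = (0.729997, 0.885066)
  → (-0.293150, 0.696781)
0.230000: (-0.293150, 0.696781)
  k1 = (0.696781, 0.800300)
  predictor → (-0.132891, 0.880850)
  k2 = (0.880850, 0.362792)
  → (-0.111723, 0.830537)
(p(0.46), q(0.46)) ≈ (-0.1117, 0.8305)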